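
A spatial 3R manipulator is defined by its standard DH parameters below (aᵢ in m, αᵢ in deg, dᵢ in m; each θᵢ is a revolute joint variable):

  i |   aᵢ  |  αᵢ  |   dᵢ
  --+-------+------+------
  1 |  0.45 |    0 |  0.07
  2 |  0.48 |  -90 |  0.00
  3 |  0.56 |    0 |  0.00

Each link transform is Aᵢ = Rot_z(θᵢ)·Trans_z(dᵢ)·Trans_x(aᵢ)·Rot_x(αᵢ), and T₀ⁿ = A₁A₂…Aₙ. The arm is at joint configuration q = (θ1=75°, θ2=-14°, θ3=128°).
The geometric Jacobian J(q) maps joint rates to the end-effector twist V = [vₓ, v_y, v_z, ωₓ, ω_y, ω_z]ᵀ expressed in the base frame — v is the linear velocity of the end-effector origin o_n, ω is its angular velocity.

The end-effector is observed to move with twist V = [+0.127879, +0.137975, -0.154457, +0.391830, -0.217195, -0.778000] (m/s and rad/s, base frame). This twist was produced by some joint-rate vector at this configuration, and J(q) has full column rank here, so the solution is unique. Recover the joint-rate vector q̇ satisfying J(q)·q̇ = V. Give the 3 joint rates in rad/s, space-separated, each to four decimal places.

o_n = [0.1820, 0.5529, -0.3713]
J₁: ẑ×o_n = [-0.5529, 0.1820, 0.0000], ω = ẑ
J2: z=[0.0000, 0.0000, 1.0000] o=[0.1165, 0.4347, 0.0700] → [-0.1183, 0.0656, 0.0000, 0.0000, 0.0000, 1.0000]
J3: z=[-0.8746, 0.4848, 0.0000] o=[0.3492, 0.8545, 0.0700] → [-0.2139, -0.3860, 0.3448, -0.8746, 0.4848, 0.0000]
q̇ = J⁺·V = [0.1380, -0.9160, -0.4480]

0.1380 -0.9160 -0.4480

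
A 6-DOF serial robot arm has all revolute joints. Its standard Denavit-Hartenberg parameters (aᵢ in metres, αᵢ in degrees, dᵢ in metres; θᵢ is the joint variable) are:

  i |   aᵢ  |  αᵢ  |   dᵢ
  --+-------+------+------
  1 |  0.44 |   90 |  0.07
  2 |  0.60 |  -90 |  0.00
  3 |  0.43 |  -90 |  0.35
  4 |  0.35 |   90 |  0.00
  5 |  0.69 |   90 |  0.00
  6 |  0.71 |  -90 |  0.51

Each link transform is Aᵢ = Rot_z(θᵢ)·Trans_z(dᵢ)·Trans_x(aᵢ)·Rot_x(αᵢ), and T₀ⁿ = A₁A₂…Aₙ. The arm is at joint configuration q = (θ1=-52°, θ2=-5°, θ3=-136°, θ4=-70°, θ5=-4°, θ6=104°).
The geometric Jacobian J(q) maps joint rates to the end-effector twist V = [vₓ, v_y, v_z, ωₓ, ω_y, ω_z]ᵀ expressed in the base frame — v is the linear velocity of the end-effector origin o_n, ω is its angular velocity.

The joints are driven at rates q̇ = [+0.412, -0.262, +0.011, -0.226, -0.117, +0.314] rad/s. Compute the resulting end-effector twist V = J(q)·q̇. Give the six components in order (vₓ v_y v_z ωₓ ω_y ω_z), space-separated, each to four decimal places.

0.6191 0.0479 -0.4526 0.1784 0.7116 0.4017

o_n = [0.7227, -0.3640, 1.4166]
J₁: ẑ×o_n = [0.3640, 0.7227, -0.0000], ω = ẑ
J2: z=[-0.7880, -0.6157, 0.0000] o=[0.2709, -0.3467, 0.0700] → [-0.8290, 1.0611, 0.2918, -0.7880, -0.6157, 0.0000]
J3: z=[0.0537, -0.0687, 0.9962] o=[0.6389, -0.8177, 0.0177] → [-0.5481, 0.0085, 0.0301, 0.0537, -0.0687, 0.9962]
J4: z=[-0.1408, -0.9882, -0.0605] o=[0.2326, -0.7829, 0.3933] → [-0.9858, 0.1144, 0.4254, -0.1408, -0.9882, -0.0605]
J5: z=[0.9473, -0.1522, 0.2818] o=[0.1319, -0.7890, 0.7285] → [-0.2245, -0.4853, 0.4926, 0.9473, -0.1522, 0.2818]
J6: z=[0.1605, 0.9870, -0.0064] o=[-0.0594, -0.7536, 1.3905] → [0.0282, -0.0092, -0.7094, 0.1605, 0.9870, -0.0064]
V = J·q̇ = [0.6191, 0.0479, -0.4526, 0.1784, 0.7116, 0.4017]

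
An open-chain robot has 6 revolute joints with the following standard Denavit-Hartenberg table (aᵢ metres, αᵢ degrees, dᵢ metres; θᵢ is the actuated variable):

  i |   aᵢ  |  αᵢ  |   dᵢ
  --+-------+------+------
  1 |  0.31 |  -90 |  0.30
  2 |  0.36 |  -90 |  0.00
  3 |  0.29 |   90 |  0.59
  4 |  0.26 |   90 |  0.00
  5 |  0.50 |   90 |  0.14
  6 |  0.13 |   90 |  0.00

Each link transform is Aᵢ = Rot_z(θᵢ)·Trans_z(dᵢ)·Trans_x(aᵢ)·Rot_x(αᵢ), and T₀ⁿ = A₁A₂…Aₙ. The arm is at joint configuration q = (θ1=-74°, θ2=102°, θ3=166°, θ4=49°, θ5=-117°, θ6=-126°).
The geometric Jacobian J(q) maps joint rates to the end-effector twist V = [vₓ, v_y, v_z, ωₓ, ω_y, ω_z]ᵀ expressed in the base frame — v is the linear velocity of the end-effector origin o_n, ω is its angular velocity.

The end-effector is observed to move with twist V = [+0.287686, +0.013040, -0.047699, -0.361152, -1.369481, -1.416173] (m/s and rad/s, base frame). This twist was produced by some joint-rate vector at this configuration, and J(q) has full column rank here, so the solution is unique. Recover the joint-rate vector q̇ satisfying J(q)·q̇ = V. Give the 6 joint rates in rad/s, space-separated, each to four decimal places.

o_n = [0.1916, 0.3440, 0.5081]
J₁: ẑ×o_n = [-0.3440, 0.1916, 0.0000], ω = ẑ
J2: z=[0.9613, 0.2756, 0.0000] o=[0.0854, -0.2980, 0.3000] → [0.0573, -0.2000, 0.5878, 0.9613, 0.2756, 0.0000]
J3: z=[-0.2696, 0.9403, 0.2079] o=[0.0648, -0.2260, -0.0521] → [0.4082, 0.1774, -0.2729, -0.2696, 0.9403, 0.2079]
J4: z=[-0.9466, -0.2191, -0.2366] o=[-0.1456, 0.2531, 0.3458] → [-0.0141, 0.0738, -0.0121, -0.9466, -0.2191, -0.2366]
J5: z=[0.0433, -0.8135, 0.5799] o=[-0.2287, 0.3932, 0.5485] → [0.0614, 0.2454, 0.3397, 0.0433, -0.8135, 0.5799]
J6: z=[-0.1450, -0.5794, -0.8020] o=[0.2717, 0.2546, 0.5581] → [0.1006, 0.0570, -0.0594, -0.1450, -0.5794, -0.8020]
q̇ = J⁺·V = [-0.9880, -0.4690, -0.3560, -0.1000, 0.5310, 0.8550]

-0.9880 -0.4690 -0.3560 -0.1000 0.5310 0.8550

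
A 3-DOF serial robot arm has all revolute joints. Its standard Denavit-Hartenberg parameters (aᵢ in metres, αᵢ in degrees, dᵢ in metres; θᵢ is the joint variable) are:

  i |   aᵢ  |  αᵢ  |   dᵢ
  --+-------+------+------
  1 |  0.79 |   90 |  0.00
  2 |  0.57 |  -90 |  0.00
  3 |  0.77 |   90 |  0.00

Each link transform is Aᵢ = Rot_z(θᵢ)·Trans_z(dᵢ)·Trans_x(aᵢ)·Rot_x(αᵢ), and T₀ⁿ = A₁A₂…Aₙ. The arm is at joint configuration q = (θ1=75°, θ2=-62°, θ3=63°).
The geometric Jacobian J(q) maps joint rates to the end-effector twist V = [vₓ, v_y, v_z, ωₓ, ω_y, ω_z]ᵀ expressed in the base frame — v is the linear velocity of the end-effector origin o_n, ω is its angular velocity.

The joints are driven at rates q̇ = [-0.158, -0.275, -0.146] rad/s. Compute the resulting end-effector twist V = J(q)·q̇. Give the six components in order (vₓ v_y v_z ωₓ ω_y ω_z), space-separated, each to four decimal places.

o_n = [-0.3465, 1.3577, -0.8119]
J₁: ẑ×o_n = [-1.3577, -0.3465, 0.0000], ω = ẑ
J2: z=[0.9659, -0.2588, 0.0000] o=[0.2045, 0.7631, 0.0000] → [0.2101, 0.7843, 0.4317, 0.9659, -0.2588, 0.0000]
J3: z=[0.2285, 0.8529, 0.4695] o=[0.2737, 1.0216, -0.5033] → [-0.4210, -0.2206, 0.6058, 0.2285, 0.8529, 0.4695]
V = J·q̇ = [0.2182, -0.1287, -0.2072, -0.2990, -0.0533, -0.2265]

0.2182 -0.1287 -0.2072 -0.2990 -0.0533 -0.2265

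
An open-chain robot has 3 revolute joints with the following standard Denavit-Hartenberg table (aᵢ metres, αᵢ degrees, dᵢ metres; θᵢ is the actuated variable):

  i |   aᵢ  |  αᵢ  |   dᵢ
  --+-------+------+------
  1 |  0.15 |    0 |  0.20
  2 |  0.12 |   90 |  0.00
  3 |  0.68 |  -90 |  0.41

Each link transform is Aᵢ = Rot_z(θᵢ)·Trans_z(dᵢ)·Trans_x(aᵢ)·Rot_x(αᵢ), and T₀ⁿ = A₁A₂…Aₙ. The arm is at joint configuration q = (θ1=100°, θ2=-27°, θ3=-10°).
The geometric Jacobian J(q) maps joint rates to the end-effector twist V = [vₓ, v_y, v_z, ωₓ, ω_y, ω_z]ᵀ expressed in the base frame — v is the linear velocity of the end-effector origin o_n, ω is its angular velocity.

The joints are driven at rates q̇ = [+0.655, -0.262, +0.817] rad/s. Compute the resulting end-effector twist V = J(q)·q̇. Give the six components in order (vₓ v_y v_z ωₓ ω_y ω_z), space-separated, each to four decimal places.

o_n = [0.5969, 0.7830, 0.0819]
J₁: ẑ×o_n = [-0.7830, 0.5969, 0.0000], ω = ẑ
J2: z=[0.0000, 0.0000, 1.0000] o=[-0.0260, 0.1477, 0.2000] → [-0.6353, 0.6230, 0.0000, 0.0000, 0.0000, 1.0000]
J3: z=[0.9563, -0.2924, 0.0000] o=[0.0090, 0.2625, 0.2000] → [0.0345, 0.1129, 0.6697, 0.9563, -0.2924, 0.0000]
V = J·q̇ = [-0.3182, 0.3200, 0.5471, 0.7813, -0.2389, 0.3930]

-0.3182 0.3200 0.5471 0.7813 -0.2389 0.3930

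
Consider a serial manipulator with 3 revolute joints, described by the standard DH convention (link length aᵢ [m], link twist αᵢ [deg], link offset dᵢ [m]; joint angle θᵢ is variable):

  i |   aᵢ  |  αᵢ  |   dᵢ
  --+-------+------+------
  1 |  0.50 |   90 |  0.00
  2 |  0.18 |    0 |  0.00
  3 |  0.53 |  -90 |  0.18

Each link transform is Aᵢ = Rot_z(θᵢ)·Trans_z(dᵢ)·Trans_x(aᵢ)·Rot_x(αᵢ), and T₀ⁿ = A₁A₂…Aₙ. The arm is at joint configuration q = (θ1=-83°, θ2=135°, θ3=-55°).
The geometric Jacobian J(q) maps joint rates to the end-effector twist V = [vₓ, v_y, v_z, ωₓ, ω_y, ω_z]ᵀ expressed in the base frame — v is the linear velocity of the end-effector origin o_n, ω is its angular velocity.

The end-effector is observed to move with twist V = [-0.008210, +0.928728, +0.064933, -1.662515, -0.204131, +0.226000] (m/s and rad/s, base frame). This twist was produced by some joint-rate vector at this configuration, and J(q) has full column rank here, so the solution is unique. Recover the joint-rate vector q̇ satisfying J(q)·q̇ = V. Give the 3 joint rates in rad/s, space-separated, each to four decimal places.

o_n = [-0.1220, -0.4832, 0.6492]
J₁: ẑ×o_n = [0.4832, -0.1220, 0.0000], ω = ẑ
J2: z=[-0.9925, -0.1219, 0.0000] o=[0.0609, -0.4963, 0.0000] → [-0.0791, 0.6444, -0.0352, -0.9925, -0.1219, 0.0000]
J3: z=[-0.9925, -0.1219, 0.0000] o=[0.0454, -0.3699, 0.1273] → [-0.0636, 0.5181, 0.0920, -0.9925, -0.1219, 0.0000]
q̇ = J⁺·V = [0.2260, 0.7010, 0.9740]

0.2260 0.7010 0.9740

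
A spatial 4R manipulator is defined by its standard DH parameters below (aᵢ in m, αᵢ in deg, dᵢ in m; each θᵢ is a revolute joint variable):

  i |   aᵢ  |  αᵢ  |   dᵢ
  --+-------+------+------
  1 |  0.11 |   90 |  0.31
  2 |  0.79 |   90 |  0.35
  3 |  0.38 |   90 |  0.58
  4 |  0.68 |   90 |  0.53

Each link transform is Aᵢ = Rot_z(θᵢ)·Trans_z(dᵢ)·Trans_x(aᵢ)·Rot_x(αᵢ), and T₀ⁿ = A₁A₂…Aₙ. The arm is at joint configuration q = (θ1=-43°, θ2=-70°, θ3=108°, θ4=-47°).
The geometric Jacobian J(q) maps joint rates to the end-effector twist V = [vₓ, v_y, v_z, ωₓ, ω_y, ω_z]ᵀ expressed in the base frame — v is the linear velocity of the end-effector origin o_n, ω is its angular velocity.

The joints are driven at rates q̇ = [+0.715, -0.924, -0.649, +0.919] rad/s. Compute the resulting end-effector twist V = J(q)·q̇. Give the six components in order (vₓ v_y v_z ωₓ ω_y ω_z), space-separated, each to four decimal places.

-0.1590 0.1470 -0.8571 1.1011 -0.1517 0.1157

o_n = [-0.6156, -1.2257, -0.6893]
J₁: ẑ×o_n = [1.2257, -0.6156, 0.0000], ω = ẑ
J2: z=[-0.6820, -0.7314, 0.0000] o=[0.0804, -0.0750, 0.3100] → [0.7308, -0.6815, 0.2757, -0.6820, -0.7314, 0.0000]
J3: z=[-0.6872, 0.6409, -0.3420] o=[0.0394, -0.5153, -0.4324] → [-0.4076, 0.0474, 0.9080, -0.6872, 0.6409, -0.3420]
J4: z=[0.0271, -0.4478, -0.8937] o=[-0.6351, -0.3805, -0.5204] → [-0.6797, -0.0129, -0.0142, 0.0271, -0.4478, -0.8937]
V = J·q̇ = [-0.1590, 0.1470, -0.8571, 1.1011, -0.1517, 0.1157]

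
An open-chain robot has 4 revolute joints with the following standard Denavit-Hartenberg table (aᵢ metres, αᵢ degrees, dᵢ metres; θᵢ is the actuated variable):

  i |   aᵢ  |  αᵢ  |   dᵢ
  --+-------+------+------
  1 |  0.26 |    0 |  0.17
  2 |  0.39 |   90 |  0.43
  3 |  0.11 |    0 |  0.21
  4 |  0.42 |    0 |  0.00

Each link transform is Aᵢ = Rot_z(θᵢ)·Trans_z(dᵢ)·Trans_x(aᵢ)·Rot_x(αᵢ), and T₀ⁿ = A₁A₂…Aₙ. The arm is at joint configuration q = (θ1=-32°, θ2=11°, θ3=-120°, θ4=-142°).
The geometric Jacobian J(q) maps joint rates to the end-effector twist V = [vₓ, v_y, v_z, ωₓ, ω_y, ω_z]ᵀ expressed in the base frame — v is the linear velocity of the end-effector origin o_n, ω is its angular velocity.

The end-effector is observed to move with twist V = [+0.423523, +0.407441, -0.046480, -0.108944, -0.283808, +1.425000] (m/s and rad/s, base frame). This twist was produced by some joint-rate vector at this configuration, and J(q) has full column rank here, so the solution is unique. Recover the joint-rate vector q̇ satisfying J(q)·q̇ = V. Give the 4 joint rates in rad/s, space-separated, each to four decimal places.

0.5410 0.8840 0.5220 -0.2180

o_n = [0.4034, -0.4329, 0.9206]
J₁: ẑ×o_n = [0.4329, 0.4034, -0.0000], ω = ẑ
J2: z=[0.0000, 0.0000, 1.0000] o=[0.2205, -0.1378, 0.1700] → [0.2952, 0.1829, -0.0000, 0.0000, 0.0000, 1.0000]
J3: z=[-0.3584, -0.9336, 0.0000] o=[0.5846, -0.2775, 0.6000] → [-0.2994, 0.1149, -0.1135, -0.3584, -0.9336, 0.0000]
J4: z=[-0.3584, -0.9336, 0.0000] o=[0.4580, -0.4539, 0.5047] → [-0.3883, 0.1490, -0.0585, -0.3584, -0.9336, 0.0000]
q̇ = J⁺·V = [0.5410, 0.8840, 0.5220, -0.2180]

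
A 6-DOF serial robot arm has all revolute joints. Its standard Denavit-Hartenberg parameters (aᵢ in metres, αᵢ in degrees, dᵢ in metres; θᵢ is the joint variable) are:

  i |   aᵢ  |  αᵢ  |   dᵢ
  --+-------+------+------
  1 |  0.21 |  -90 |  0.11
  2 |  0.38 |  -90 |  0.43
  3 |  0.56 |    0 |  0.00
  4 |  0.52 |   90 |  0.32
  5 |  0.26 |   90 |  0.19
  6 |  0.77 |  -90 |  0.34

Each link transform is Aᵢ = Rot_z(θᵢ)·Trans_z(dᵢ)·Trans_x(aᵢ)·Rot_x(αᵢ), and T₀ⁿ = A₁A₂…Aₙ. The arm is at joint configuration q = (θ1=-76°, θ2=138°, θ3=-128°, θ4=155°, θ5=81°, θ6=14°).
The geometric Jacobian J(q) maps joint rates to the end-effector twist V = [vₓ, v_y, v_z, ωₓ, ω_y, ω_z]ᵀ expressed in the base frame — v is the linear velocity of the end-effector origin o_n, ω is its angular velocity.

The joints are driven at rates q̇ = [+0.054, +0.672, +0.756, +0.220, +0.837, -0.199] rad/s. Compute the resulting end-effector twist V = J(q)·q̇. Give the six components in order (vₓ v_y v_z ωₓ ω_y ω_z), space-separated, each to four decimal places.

-0.5757 -0.3506 1.8250 1.2624 1.1662 0.6654

o_n = [0.3715, 1.5955, 0.3055]
J₁: ẑ×o_n = [-1.5955, 0.3715, 0.0000], ω = ẑ
J2: z=[0.9703, 0.2419, 0.0000] o=[0.0508, -0.2038, 0.1100] → [0.0473, -0.1897, 1.6683, 0.9703, 0.2419, 0.0000]
J3: z=[-0.1619, 0.6493, 0.7431] o=[0.3997, 0.1743, -0.1443] → [-0.7642, 0.0519, -0.2118, -0.1619, 0.6493, 0.7431]
J4: z=[-0.1619, 0.6493, 0.7431] o=[0.8899, 0.0324, 0.0864] → [-1.0194, -0.3497, 0.0835, -0.1619, 0.6493, 0.7431]
J5: z=[0.7829, 0.5429, -0.3038] o=[0.5257, 0.5172, 0.0142] → [0.4857, -0.1812, 0.9280, 0.7829, 0.5429, -0.3038]
J6: z=[-0.5680, 0.4245, -0.7051] o=[0.6085, 0.8087, 0.1231] → [0.6322, 0.2706, -0.3463, -0.5680, 0.4245, -0.7051]
V = J·q̇ = [-0.5757, -0.3506, 1.8250, 1.2624, 1.1662, 0.6654]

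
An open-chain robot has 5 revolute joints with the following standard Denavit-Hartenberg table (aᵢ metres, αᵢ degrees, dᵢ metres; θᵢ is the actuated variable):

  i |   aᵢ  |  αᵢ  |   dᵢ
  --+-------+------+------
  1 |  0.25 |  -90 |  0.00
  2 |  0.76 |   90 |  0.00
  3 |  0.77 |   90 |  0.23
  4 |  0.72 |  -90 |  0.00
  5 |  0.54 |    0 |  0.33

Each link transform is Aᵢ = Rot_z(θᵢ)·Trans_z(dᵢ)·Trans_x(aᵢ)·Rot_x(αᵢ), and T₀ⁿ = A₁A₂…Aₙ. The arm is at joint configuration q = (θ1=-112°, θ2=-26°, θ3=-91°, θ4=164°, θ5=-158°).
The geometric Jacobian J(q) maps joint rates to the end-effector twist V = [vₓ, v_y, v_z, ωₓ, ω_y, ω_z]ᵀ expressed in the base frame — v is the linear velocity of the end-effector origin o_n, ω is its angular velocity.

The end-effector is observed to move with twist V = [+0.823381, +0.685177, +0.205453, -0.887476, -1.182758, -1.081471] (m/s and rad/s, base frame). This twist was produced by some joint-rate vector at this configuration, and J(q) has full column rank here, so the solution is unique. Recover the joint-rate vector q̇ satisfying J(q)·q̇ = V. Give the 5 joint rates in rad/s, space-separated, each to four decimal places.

o_n = [-0.7139, -0.5266, 0.2169]
J₁: ẑ×o_n = [0.5266, -0.7139, 0.0000], ω = ẑ
J2: z=[0.9272, -0.3746, 0.0000] o=[-0.0937, -0.2318, 0.0000] → [-0.0812, -0.2011, -0.5057, 0.9272, -0.3746, 0.0000]
J3: z=[0.1642, 0.4065, 0.8988] o=[-0.3495, -0.8651, 0.3332] → [-0.3515, -0.3084, 0.2037, 0.1642, 0.4065, 0.8988]
J4: z=[0.3528, 0.8267, -0.4383] o=[-1.0211, -0.4721, 0.5340] → [-0.2861, -0.0228, -0.2732, 0.3528, 0.8267, -0.4383]
J5: z=[0.0961, -0.4980, -0.8619] o=[-0.3509, -0.6607, 0.7177] → [0.3649, 0.3609, -0.1678, 0.0961, -0.4980, -0.8619]
q̇ = J⁺·V = [-0.0450, -0.5500, -0.9140, -0.8270, 0.6700]

-0.0450 -0.5500 -0.9140 -0.8270 0.6700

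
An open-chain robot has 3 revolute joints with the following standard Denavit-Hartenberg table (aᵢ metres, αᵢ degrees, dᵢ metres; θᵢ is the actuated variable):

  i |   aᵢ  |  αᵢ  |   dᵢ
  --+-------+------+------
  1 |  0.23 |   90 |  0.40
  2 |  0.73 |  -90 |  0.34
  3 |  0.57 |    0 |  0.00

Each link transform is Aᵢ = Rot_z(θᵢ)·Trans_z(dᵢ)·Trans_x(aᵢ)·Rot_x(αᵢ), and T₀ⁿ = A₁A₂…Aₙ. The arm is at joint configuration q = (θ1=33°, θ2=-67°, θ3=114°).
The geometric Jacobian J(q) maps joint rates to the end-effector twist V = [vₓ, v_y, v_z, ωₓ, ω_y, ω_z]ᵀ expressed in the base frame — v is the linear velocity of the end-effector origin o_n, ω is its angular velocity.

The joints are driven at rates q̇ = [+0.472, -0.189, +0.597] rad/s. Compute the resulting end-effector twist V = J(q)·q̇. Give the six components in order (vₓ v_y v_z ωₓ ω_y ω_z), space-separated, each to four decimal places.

-0.2799 -0.1078 0.2494 0.3579 0.4578 0.7053

o_n = [0.2577, 0.3828, -0.0586]
J₁: ẑ×o_n = [-0.3828, 0.2577, 0.0000], ω = ẑ
J2: z=[0.5446, -0.8387, 0.0000] o=[0.1929, 0.1253, 0.4000] → [0.3846, 0.2497, 0.1946, 0.5446, -0.8387, 0.0000]
J3: z=[0.7720, 0.5013, 0.3907] o=[0.6173, -0.0045, -0.2720] → [-0.0444, -0.3053, 0.4793, 0.7720, 0.5013, 0.3907]
V = J·q̇ = [-0.2799, -0.1078, 0.2494, 0.3579, 0.4578, 0.7053]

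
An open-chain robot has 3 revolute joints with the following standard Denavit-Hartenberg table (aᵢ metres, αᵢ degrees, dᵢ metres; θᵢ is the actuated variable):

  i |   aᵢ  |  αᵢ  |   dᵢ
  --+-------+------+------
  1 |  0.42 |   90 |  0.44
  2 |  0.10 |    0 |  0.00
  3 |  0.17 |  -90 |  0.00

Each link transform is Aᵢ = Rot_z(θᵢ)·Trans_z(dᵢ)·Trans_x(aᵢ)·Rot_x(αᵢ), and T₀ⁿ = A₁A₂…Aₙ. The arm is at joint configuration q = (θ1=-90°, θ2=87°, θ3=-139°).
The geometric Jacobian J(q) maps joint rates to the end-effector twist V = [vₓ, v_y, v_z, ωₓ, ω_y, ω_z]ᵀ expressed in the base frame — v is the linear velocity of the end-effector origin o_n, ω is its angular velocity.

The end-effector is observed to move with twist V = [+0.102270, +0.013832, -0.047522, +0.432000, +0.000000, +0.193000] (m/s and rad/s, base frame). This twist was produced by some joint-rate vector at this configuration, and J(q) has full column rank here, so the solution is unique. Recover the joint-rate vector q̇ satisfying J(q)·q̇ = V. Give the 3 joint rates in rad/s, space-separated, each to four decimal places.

o_n = [0.0000, -0.5299, 0.4059]
J₁: ẑ×o_n = [0.5299, 0.0000, -0.0000], ω = ẑ
J2: z=[-1.0000, -0.0000, 0.0000] o=[0.0000, -0.4200, 0.4400] → [0.0000, -0.0341, 0.1099, -1.0000, -0.0000, 0.0000]
J3: z=[-1.0000, -0.0000, 0.0000] o=[0.0000, -0.4252, 0.5399] → [0.0000, -0.1340, 0.1047, -1.0000, -0.0000, 0.0000]
q̇ = J⁺·V = [0.1930, -0.4410, 0.0090]

0.1930 -0.4410 0.0090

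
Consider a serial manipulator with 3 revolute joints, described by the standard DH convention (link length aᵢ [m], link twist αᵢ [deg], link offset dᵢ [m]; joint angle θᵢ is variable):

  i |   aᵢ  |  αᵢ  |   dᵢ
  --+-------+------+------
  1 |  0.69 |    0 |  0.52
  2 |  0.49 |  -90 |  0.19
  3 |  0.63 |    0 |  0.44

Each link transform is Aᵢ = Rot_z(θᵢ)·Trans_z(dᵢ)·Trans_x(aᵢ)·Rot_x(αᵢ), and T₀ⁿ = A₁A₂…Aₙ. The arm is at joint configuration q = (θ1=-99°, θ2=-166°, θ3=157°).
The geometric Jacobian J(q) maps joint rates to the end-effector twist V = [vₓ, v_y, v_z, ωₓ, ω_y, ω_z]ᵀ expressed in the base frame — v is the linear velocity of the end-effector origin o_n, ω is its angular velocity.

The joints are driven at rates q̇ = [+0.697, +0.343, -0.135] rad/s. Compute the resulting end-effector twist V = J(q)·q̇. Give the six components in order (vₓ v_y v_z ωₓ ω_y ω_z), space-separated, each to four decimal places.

o_n = [-0.5384, -0.8094, 0.4638]
J₁: ẑ×o_n = [0.8094, -0.5384, 0.0000], ω = ẑ
J2: z=[0.0000, 0.0000, 1.0000] o=[-0.1079, -0.6815, 0.5200] → [0.1279, -0.4305, 0.0000, 0.0000, 0.0000, 1.0000]
J3: z=[-0.9962, -0.0872, 0.0000] o=[-0.1506, -0.1934, 0.7100] → [0.0215, -0.2452, 0.5799, -0.9962, -0.0872, 0.0000]
V = J·q̇ = [0.6052, -0.4898, -0.0783, 0.1345, 0.0118, 1.0400]

0.6052 -0.4898 -0.0783 0.1345 0.0118 1.0400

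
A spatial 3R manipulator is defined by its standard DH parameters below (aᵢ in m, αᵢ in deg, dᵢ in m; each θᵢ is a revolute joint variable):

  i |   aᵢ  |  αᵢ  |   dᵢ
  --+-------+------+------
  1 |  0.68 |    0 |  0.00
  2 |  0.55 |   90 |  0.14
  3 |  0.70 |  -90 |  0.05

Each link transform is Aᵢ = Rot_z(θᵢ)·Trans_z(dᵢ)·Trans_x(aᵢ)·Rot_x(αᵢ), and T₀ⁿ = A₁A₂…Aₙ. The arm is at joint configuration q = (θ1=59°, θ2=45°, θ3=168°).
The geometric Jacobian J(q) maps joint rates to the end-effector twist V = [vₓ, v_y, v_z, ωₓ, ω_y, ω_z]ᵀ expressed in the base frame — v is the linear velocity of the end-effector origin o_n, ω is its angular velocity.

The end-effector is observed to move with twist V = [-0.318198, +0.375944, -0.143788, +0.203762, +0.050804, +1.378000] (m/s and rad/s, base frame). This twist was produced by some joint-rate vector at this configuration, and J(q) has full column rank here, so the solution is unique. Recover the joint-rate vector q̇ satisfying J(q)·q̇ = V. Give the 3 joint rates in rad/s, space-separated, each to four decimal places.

0.8390 0.5390 0.2100

o_n = [0.4313, 0.4643, 0.2855]
J₁: ẑ×o_n = [-0.4643, 0.4313, 0.0000], ω = ẑ
J2: z=[0.0000, 0.0000, 1.0000] o=[0.3502, 0.5829, 0.0000] → [0.1186, 0.0811, -0.0000, 0.0000, 0.0000, 1.0000]
J3: z=[0.9703, 0.2419, 0.0000] o=[0.2172, 1.1165, 0.1400] → [0.0352, -0.1412, -0.6847, 0.9703, 0.2419, 0.0000]
q̇ = J⁺·V = [0.8390, 0.5390, 0.2100]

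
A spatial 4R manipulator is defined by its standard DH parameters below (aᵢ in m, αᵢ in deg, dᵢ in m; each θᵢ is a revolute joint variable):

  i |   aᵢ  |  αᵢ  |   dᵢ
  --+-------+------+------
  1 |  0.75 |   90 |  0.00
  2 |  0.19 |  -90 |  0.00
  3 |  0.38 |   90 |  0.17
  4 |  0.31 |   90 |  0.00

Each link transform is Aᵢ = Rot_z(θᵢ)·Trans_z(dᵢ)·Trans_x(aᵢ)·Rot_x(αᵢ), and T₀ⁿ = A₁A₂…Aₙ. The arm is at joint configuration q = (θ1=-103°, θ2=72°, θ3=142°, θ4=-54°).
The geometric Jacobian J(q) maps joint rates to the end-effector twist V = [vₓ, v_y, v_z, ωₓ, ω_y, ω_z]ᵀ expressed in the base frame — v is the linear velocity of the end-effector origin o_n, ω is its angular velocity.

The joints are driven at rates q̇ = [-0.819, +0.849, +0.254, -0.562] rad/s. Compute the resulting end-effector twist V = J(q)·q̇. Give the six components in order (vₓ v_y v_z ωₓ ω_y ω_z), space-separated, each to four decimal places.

-0.9296 -0.4150 -0.0108 -1.1804 0.6302 -1.0696

o_n = [0.1689, -0.8073, -0.2656]
J₁: ẑ×o_n = [0.8073, 0.1689, -0.0000], ω = ẑ
J2: z=[-0.9744, 0.2250, 0.0000] o=[-0.1687, -0.7308, 0.0000] → [-0.0597, -0.2588, -0.0013, -0.9744, 0.2250, 0.0000]
J3: z=[0.2139, 0.9267, 0.3090] o=[-0.1819, -0.7880, 0.1807] → [-0.4076, 0.2039, -0.3292, 0.2139, 0.9267, 0.3090]
J4: z=[0.7250, -0.3626, 0.5855] o=[0.1032, -0.5929, -0.0516] → [0.2032, 0.1936, -0.1316, 0.7250, -0.3626, 0.5855]
V = J·q̇ = [-0.9296, -0.4150, -0.0108, -1.1804, 0.6302, -1.0696]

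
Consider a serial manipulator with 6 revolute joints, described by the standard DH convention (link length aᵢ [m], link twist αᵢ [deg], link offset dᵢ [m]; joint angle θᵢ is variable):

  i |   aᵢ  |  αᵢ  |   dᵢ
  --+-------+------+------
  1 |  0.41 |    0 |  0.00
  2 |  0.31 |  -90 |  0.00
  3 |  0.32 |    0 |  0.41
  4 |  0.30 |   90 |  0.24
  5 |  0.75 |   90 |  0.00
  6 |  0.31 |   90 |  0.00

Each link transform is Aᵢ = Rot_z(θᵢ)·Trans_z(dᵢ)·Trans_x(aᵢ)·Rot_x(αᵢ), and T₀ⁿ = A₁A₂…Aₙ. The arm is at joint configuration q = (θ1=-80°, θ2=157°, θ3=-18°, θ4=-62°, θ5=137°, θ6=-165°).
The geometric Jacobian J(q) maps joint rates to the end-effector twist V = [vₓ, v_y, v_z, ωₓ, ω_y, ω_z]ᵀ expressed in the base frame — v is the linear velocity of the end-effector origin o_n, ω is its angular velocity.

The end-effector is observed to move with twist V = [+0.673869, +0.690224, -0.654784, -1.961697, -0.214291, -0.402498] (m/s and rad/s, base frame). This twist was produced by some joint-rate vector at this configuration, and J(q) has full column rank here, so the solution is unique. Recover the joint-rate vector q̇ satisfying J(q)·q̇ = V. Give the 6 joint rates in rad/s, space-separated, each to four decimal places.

-0.8000 -0.0620 0.8920 0.6070 0.7200 0.4980

o_n = [-0.7067, 0.4822, 0.0559]
J₁: ẑ×o_n = [-0.4822, -0.7067, 0.0000], ω = ẑ
J2: z=[0.0000, 0.0000, 1.0000] o=[0.0712, -0.4038, 0.0000] → [-0.8859, -0.7779, 0.0000, 0.0000, 0.0000, 1.0000]
J3: z=[-0.9744, 0.2250, 0.0000] o=[0.1409, -0.1017, 0.0000] → [0.0126, 0.0544, -0.3782, -0.9744, 0.2250, 0.0000]
J4: z=[-0.9744, 0.2250, 0.0000] o=[-0.1901, 0.2871, 0.0989] → [-0.0097, -0.0419, -0.0739, -0.9744, 0.2250, 0.0000]
J5: z=[-0.2215, -0.9596, 0.1736] o=[-0.4122, 0.3918, 0.3943] → [0.3091, -0.1261, -0.3026, -0.2215, -0.9596, 0.1736]
J6: z=[-0.6860, 0.2799, 0.6716] o=[-0.9320, 0.4141, -0.1459] → [0.0107, 0.2897, -0.1098, -0.6860, 0.2799, 0.6716]
q̇ = J⁺·V = [-0.8000, -0.0620, 0.8920, 0.6070, 0.7200, 0.4980]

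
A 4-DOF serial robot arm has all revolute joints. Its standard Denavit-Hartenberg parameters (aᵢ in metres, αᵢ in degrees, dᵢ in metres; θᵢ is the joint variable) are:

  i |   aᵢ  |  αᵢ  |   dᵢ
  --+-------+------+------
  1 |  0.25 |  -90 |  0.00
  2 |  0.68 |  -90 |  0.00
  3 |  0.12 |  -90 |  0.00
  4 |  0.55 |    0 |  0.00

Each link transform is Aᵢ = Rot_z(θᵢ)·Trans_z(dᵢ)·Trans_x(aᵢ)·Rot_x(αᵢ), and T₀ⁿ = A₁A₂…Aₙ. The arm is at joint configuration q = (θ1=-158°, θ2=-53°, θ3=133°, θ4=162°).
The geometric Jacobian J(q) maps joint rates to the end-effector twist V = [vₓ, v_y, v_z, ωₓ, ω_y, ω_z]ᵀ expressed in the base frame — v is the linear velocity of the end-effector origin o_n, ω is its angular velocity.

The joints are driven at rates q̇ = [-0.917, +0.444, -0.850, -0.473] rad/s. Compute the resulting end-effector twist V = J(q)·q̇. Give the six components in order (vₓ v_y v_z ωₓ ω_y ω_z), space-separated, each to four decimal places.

o_n = [-0.5283, -0.5314, 0.8649]
J₁: ẑ×o_n = [0.5314, -0.5283, 0.0000], ω = ẑ
J2: z=[0.3746, -0.9272, 0.0000] o=[-0.2318, -0.0937, 0.0000] → [-0.8019, -0.3240, -0.4389, 0.3746, -0.9272, 0.0000]
J3: z=[-0.7405, -0.2992, -0.6018] o=[-0.6112, -0.2470, 0.5431] → [-0.2675, 0.1884, 0.2354, -0.7405, -0.2992, -0.6018]
J4: z=[0.6636, -0.4675, -0.5841] o=[-0.5984, -0.1471, 0.4777] → [-0.4054, -0.2979, -0.2222, 0.6636, -0.4675, -0.5841]
V = J·q̇ = [-0.4242, 0.3214, -0.2899, 0.4819, 0.0637, -0.1292]

-0.4242 0.3214 -0.2899 0.4819 0.0637 -0.1292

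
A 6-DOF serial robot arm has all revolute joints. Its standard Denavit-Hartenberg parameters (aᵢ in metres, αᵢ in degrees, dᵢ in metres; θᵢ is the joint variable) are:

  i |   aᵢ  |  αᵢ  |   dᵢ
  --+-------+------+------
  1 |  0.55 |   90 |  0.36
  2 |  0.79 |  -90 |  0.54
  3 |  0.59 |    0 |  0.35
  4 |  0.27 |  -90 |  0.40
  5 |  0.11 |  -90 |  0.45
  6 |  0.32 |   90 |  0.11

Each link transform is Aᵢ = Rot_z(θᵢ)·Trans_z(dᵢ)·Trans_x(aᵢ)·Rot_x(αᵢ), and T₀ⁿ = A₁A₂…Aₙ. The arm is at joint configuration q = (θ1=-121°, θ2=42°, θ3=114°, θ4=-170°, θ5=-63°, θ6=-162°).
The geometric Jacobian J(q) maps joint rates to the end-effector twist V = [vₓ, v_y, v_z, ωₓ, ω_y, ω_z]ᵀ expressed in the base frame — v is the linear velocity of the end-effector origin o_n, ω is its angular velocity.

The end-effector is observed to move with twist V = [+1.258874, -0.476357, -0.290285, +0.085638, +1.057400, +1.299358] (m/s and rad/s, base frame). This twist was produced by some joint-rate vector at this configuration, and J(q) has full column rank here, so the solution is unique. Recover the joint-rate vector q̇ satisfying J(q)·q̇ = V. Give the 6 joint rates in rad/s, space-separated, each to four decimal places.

o_n = [-0.4828, -0.9472, 1.5288]
J₁: ẑ×o_n = [0.9472, -0.4828, 0.0000], ω = ẑ
J2: z=[-0.8572, 0.5150, 0.0000] o=[-0.2833, -0.4714, 0.3600] → [0.6020, 1.0018, 0.5106, -0.8572, 0.5150, 0.0000]
J3: z=[0.3446, 0.5736, 0.7431] o=[-1.0485, -0.6966, 0.8886] → [0.5535, 0.1998, -0.4108, 0.3446, 0.5736, 0.7431]
J4: z=[0.3446, 0.5736, 0.7431] o=[-0.3740, -0.6205, 0.9881] → [0.5529, -0.2672, -0.0502, 0.3446, 0.5736, 0.7431]
J5: z=[0.1620, -0.8161, 0.5547] o=[-0.4858, -0.3720, 1.3864] → [0.2029, -0.0214, -0.0907, 0.1620, -0.8161, 0.5547]
J6: z=[-0.9803, -0.1973, -0.0040] o=[-0.4253, -0.6795, 1.7276] → [0.0382, -0.1947, 0.2511, -0.9803, -0.1973, -0.0040]
q̇ = J⁺·V = [0.9690, -0.1130, 0.8570, 0.1330, -0.7290, 0.2390]

0.9690 -0.1130 0.8570 0.1330 -0.7290 0.2390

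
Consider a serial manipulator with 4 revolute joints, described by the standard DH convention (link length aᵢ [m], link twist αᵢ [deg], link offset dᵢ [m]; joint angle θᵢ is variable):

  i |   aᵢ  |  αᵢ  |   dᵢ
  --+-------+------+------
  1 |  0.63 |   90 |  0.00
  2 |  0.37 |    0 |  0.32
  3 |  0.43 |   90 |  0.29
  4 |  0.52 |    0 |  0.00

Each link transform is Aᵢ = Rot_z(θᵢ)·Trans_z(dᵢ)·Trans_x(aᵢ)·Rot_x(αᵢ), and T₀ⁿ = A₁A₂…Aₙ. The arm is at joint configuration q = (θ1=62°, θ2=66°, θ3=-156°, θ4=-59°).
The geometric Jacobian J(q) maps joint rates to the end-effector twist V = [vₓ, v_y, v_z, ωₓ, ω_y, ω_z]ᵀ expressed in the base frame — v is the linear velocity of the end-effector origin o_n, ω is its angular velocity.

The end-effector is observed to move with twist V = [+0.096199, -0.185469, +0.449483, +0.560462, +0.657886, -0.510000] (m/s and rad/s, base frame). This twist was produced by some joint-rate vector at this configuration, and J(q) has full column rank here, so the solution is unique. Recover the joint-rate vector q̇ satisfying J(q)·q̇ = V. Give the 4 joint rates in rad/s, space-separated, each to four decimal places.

-0.5100 0.4870 -0.3010 -0.8440

o_n = [0.5115, 0.6120, -0.3598]
J₁: ẑ×o_n = [-0.6120, 0.5115, 0.0000], ω = ẑ
J2: z=[0.8829, -0.4695, 0.0000] o=[0.2958, 0.5563, 0.0000] → [0.1689, 0.3177, 0.1505, 0.8829, -0.4695, 0.0000]
J3: z=[0.8829, -0.4695, 0.0000] o=[0.6490, 0.5389, 0.3380] → [0.3276, 0.6161, 0.0000, 0.8829, -0.4695, 0.0000]
J4: z=[-0.4695, -0.8829, -0.0000] o=[0.9050, 0.4028, -0.0920] → [0.2365, -0.1257, -0.4457, -0.4695, -0.8829, -0.0000]
q̇ = J⁺·V = [-0.5100, 0.4870, -0.3010, -0.8440]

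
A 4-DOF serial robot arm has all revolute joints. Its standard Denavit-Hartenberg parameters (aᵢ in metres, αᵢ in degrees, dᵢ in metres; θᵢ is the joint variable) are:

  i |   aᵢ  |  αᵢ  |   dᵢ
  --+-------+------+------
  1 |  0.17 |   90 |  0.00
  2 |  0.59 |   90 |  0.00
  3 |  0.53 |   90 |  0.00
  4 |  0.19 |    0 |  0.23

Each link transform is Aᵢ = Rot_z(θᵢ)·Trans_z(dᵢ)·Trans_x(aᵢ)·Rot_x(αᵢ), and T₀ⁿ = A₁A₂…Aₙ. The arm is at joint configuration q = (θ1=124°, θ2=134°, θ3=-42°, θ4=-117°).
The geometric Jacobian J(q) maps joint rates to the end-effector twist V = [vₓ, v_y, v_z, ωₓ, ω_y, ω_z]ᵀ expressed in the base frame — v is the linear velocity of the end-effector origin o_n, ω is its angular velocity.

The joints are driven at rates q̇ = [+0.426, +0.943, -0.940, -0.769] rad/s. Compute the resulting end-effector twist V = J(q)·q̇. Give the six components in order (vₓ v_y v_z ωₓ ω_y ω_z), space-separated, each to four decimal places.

o_n = [-0.1173, -0.6627, 0.4333]
J₁: ẑ×o_n = [0.6627, -0.1173, 0.0000], ω = ẑ
J2: z=[0.8290, 0.5592, 0.0000] o=[-0.0951, 0.1409, 0.0000] → [0.2423, -0.3592, -0.6538, 0.8290, 0.5592, 0.0000]
J3: z=[-0.4022, 0.5964, 0.6947] o=[0.1341, -0.1988, 0.4244] → [0.3275, -0.1711, 0.3365, -0.4022, 0.5964, 0.6947]
J4: z=[-0.8760, -0.0302, -0.4813] o=[-0.0069, -0.6240, 0.7077] → [-0.0103, -0.1872, 0.0306, -0.8760, -0.0302, -0.4813]
V = J·q̇ = [0.2109, -0.0839, -0.9564, 1.8336, -0.0100, 0.1432]

0.2109 -0.0839 -0.9564 1.8336 -0.0100 0.1432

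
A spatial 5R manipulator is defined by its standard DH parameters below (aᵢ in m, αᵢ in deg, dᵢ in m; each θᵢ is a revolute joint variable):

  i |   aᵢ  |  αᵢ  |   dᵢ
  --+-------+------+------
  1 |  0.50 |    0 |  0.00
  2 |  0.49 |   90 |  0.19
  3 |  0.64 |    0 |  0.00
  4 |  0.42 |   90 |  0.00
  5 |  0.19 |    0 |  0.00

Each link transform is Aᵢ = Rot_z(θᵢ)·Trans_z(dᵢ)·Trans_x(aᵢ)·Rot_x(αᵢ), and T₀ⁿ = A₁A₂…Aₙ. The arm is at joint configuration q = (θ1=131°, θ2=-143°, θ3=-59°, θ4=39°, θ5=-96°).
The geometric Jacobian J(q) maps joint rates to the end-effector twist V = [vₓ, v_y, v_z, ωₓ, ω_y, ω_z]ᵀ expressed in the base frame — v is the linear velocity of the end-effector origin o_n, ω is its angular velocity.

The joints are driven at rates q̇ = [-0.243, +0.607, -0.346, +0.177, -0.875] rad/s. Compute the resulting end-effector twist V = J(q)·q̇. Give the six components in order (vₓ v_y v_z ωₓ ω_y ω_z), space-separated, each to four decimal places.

-0.2490 0.5793 -0.1210 0.3279 0.1031 1.1862

o_n = [0.8808, 0.3136, -0.4954]
J₁: ẑ×o_n = [-0.3136, 0.8808, 0.0000], ω = ẑ
J2: z=[0.0000, 0.0000, 1.0000] o=[-0.3280, 0.3774, 0.0000] → [0.0638, 1.2088, -0.0000, 0.0000, 0.0000, 1.0000]
J3: z=[-0.2079, -0.9781, 0.0000] o=[0.1513, 0.2755, 0.1900] → [0.6705, -0.1425, 0.7056, -0.2079, -0.9781, 0.0000]
J4: z=[-0.2079, -0.9781, 0.0000] o=[0.4737, 0.2069, -0.3586] → [0.1339, -0.0285, 0.3760, -0.2079, -0.9781, 0.0000]
J5: z=[-0.3345, 0.0711, -0.9397] o=[0.8597, 0.1249, -0.5022] → [0.1778, -0.0175, -0.0646, -0.3345, 0.0711, -0.9397]
V = J·q̇ = [-0.2490, 0.5793, -0.1210, 0.3279, 0.1031, 1.1862]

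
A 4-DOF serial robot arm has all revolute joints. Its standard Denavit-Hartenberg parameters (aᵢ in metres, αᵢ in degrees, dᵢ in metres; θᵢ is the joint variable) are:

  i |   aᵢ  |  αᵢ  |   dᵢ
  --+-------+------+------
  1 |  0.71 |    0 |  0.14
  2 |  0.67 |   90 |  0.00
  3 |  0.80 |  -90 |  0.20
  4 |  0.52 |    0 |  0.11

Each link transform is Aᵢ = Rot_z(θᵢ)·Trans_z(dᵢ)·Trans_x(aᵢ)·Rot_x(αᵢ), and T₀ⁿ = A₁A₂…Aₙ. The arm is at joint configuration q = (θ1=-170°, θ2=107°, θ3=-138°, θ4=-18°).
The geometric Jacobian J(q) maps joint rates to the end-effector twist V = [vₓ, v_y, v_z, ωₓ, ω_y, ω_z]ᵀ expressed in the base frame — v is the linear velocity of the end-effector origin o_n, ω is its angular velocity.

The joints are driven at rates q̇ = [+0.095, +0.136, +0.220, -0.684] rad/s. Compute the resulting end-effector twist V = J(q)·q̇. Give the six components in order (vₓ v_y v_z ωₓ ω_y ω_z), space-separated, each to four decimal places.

o_n = [-1.1198, -0.0924, -0.8080]
J₁: ẑ×o_n = [0.0924, -1.1198, 0.0000], ω = ẑ
J2: z=[0.0000, 0.0000, 1.0000] o=[-0.6992, -0.1233, 0.1400] → [-0.0309, -0.4205, 0.0000, 0.0000, 0.0000, 1.0000]
J3: z=[-0.8910, -0.4540, 0.0000] o=[-0.3950, -0.7203, 0.1400] → [0.4304, -0.8446, -0.8884, -0.8910, -0.4540, 0.0000]
J4: z=[0.3038, -0.5962, -0.7431] o=[-0.8431, -0.2813, -0.3953] → [0.3864, 0.3309, -0.1075, 0.3038, -0.5962, -0.7431]
V = J·q̇ = [-0.1651, -0.5757, -0.1219, -0.4038, 0.3079, 0.7393]

-0.1651 -0.5757 -0.1219 -0.4038 0.3079 0.7393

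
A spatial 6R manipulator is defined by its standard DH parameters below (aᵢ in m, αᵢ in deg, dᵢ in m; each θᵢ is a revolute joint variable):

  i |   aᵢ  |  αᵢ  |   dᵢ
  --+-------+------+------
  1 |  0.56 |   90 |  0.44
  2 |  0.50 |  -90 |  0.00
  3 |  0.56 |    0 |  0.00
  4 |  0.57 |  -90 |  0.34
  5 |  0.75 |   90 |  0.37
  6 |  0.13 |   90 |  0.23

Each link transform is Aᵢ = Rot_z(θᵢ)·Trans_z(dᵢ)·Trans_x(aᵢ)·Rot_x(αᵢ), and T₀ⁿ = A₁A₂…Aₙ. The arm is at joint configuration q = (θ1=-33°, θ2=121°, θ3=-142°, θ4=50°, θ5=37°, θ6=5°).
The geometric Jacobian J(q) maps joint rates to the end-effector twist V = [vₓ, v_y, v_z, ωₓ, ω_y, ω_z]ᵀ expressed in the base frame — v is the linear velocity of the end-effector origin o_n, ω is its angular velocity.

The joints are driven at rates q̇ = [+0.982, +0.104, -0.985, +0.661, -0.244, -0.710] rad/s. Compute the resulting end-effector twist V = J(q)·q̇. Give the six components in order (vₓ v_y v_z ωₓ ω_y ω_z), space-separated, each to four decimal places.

1.9946 -0.5838 -0.8914 0.9200 -0.2021 1.2447

o_n = [-0.6580, -1.6809, 0.7777]
J₁: ẑ×o_n = [1.6809, -0.6580, 0.0000], ω = ẑ
J2: z=[-0.5446, -0.8387, 0.0000] o=[0.4697, -0.3050, 0.4400] → [-0.2832, 0.1839, -0.1963, -0.5446, -0.8387, 0.0000]
J3: z=[-0.7189, 0.4668, -0.5150] o=[0.2537, -0.1647, 0.8686] → [-0.8233, 0.4042, 1.5155, -0.7189, 0.4668, -0.5150]
J4: z=[-0.7189, 0.4668, -0.5150] o=[0.2565, -0.5777, 0.4903] → [-0.4340, 0.6776, 1.2200, -0.7189, 0.4668, -0.5150]
J5: z=[-0.4507, 0.2511, 0.8566] o=[-0.2896, -0.9023, 0.2982] → [0.7874, -0.0995, 0.4434, -0.4507, 0.2511, 0.8566]
J6: z=[-0.8926, -0.1375, -0.4293] o=[-0.4488, -1.5280, 0.8297] → [-0.0585, 0.0434, 0.1077, -0.8926, -0.1375, -0.4293]
V = J·q̇ = [1.9946, -0.5838, -0.8914, 0.9200, -0.2021, 1.2447]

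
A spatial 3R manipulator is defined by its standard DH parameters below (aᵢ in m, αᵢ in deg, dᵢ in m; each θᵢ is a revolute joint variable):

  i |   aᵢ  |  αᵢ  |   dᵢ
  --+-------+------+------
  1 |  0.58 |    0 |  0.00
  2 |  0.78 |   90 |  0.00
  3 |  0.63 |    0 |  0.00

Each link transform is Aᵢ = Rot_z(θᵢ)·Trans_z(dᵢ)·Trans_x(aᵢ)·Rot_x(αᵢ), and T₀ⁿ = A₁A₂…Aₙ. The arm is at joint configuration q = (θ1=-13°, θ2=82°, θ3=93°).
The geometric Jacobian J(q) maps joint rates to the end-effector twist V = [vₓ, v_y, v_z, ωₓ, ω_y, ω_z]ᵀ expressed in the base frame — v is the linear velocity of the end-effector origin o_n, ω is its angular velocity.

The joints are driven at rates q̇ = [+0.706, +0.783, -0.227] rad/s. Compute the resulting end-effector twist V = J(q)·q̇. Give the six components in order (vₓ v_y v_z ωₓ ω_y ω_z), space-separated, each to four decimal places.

o_n = [0.8328, 0.5669, 0.6291]
J₁: ẑ×o_n = [-0.5669, 0.8328, 0.0000], ω = ẑ
J2: z=[0.0000, 0.0000, 1.0000] o=[0.5651, -0.1305, 0.0000] → [-0.6974, 0.2677, 0.0000, 0.0000, 0.0000, 1.0000]
J3: z=[0.9336, -0.3584, 0.0000] o=[0.8447, 0.5977, 0.0000] → [-0.2255, -0.5873, -0.0330, 0.9336, -0.3584, 0.0000]
V = J·q̇ = [-0.8952, 0.9309, 0.0075, -0.2119, 0.0813, 1.4890]

-0.8952 0.9309 0.0075 -0.2119 0.0813 1.4890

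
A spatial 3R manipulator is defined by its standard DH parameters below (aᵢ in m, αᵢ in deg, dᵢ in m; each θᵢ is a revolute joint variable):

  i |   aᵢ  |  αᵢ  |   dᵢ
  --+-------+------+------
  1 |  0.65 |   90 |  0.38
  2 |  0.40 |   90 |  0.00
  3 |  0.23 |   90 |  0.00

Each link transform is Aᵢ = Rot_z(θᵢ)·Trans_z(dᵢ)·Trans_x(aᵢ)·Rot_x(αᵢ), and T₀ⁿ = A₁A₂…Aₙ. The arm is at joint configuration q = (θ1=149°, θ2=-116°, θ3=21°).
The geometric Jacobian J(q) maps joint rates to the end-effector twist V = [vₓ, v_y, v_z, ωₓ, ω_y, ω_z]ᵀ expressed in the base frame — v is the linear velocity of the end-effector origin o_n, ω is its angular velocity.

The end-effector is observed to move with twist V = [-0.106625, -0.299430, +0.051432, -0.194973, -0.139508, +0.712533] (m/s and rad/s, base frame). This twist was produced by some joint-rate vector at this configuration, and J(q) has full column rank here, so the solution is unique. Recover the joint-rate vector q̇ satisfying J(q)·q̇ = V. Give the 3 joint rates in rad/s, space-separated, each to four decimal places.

o_n = [-0.2837, 0.2666, -0.1725]
J₁: ẑ×o_n = [-0.2666, -0.2837, 0.0000], ω = ẑ
J2: z=[0.5150, 0.8572, 0.0000] o=[-0.5572, 0.3348, 0.3800] → [-0.4736, 0.2846, -0.2695, 0.5150, 0.8572, 0.0000]
J3: z=[0.7704, -0.4629, 0.4384] o=[-0.4069, 0.2445, 0.0205] → [0.0796, 0.2027, 0.0741, 0.7704, -0.4629, 0.4384]
q̇ = J⁺·V = [0.7590, -0.2200, -0.1060]

0.7590 -0.2200 -0.1060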